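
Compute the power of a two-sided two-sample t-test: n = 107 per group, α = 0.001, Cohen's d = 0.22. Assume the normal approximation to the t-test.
Power ≈ 0.05

Power calculation (two-sample t-test, normal approximation):
z_β = d · √(n/2) - z_{α/2}
z_β = 0.22 · √(107/2) - 3.291
z_β = 0.22 · 7.314 - 3.291
z_β = -1.681

Power = Φ(z_β) = Φ(-1.681) ≈ 0.046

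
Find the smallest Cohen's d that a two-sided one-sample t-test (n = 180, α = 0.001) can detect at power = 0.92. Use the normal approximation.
d ≈ 0.35

Minimum detectable effect (one-sample t-test, normal approximation):
d = (z_{α/2} + z_β) / √n
d = (3.291 + 1.405) / √180
d = 4.696 / 13.416
d ≈ 0.35

By Cohen's convention (0.2 small / 0.5 medium / 0.8 large): small effect.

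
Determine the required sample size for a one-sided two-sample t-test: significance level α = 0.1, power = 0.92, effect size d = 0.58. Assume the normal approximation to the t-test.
n = 43 per group

Sample size formula (two-sample t-test, normal approximation):
n = 2 · ((z_α + z_β) / d)²

z_α = 1.282 (for α = 0.1, one-sided)
z_β = 1.405 (for power = 0.92)
d = 0.58

n = 2 · ((1.282 + 1.405) / 0.58)²
n = 2 · (4.633)²
n ≈ 42.93
Round up to the next whole number: n = 43 per group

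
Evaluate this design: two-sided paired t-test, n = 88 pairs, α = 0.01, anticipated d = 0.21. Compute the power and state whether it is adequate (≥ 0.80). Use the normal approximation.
Power ≈ 0.27; the study is underpowered (power < 0.80)

Power calculation (paired t-test, normal approximation):
z_β = d · √n - z_{α/2}
z_β = 0.21 · √88 - 2.576
z_β = 0.21 · 9.381 - 2.576
z_β = -0.606

Power = Φ(z_β) = Φ(-0.606) ≈ 0.272

Effect size d = 0.21 is small by Cohen's convention (0.2/0.5/0.8).

Threshold: power ≥ 0.80 is conventionally adequate.
Power ≈ 0.27 → the study is underpowered (power < 0.80).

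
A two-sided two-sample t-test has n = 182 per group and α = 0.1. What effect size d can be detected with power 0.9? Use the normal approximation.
d ≈ 0.31

Minimum detectable effect (two-sample t-test, normal approximation):
d = (z_{α/2} + z_β) / √(n/2)
d = (1.645 + 1.282) / √(182/2)
d = 2.926 / 9.539
d ≈ 0.31

By Cohen's convention (0.2 small / 0.5 medium / 0.8 large): small effect.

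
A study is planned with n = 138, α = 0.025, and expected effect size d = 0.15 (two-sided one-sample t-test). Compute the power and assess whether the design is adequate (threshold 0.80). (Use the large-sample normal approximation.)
Power ≈ 0.32; the study is underpowered (power < 0.80)

Power calculation (one-sample t-test, normal approximation):
z_β = d · √n - z_{α/2}
z_β = 0.15 · √138 - 2.241
z_β = 0.15 · 11.747 - 2.241
z_β = -0.479

Power = Φ(z_β) = Φ(-0.479) ≈ 0.316

Effect size d = 0.15 is very small by Cohen's convention (0.2/0.5/0.8).

Threshold: power ≥ 0.80 is conventionally adequate.
Power ≈ 0.32 → the study is underpowered (power < 0.80).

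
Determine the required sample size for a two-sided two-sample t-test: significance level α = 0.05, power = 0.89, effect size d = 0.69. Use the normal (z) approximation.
n = 43 per group

Sample size formula (two-sample t-test, normal approximation):
n = 2 · ((z_{α/2} + z_β) / d)²

z_{α/2} = 1.960 (for α = 0.05, two-sided)
z_β = 1.227 (for power = 0.89)
d = 0.69

n = 2 · ((1.960 + 1.227) / 0.69)²
n = 2 · (4.619)²
n ≈ 42.67
Round up to the next whole number: n = 43 per group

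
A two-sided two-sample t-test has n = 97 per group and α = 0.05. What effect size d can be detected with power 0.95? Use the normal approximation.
d ≈ 0.52

Minimum detectable effect (two-sample t-test, normal approximation):
d = (z_{α/2} + z_β) / √(n/2)
d = (1.960 + 1.645) / √(97/2)
d = 3.605 / 6.964
d ≈ 0.52

By Cohen's convention (0.2 small / 0.5 medium / 0.8 large): medium effect.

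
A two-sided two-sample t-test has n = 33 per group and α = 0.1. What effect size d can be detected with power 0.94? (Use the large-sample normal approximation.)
d ≈ 0.79

Minimum detectable effect (two-sample t-test, normal approximation):
d = (z_{α/2} + z_β) / √(n/2)
d = (1.645 + 1.555) / √(33/2)
d = 3.200 / 4.062
d ≈ 0.79

By Cohen's convention (0.2 small / 0.5 medium / 0.8 large): medium effect.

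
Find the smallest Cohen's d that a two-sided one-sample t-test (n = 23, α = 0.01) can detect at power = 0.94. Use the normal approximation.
d ≈ 0.86

Minimum detectable effect (one-sample t-test, normal approximation):
d = (z_{α/2} + z_β) / √n
d = (2.576 + 1.555) / √23
d = 4.131 / 4.796
d ≈ 0.86

By Cohen's convention (0.2 small / 0.5 medium / 0.8 large): large effect.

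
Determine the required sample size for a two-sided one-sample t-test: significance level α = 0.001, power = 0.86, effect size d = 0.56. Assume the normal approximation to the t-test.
n = 61

Sample size formula (one-sample t-test, normal approximation):
n = ((z_{α/2} + z_β) / d)²

z_{α/2} = 3.291 (for α = 0.001, two-sided)
z_β = 1.080 (for power = 0.86)
d = 0.56

n = ((3.291 + 1.080) / 0.56)²
n = (7.805)²
n ≈ 60.92
Round up to the next whole number: n = 61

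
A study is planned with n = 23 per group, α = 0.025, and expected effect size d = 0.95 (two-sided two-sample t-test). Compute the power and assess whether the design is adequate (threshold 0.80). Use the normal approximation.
Power ≈ 0.84; the study is adequately powered (power ≥ 0.80)

Power calculation (two-sample t-test, normal approximation):
z_β = d · √(n/2) - z_{α/2}
z_β = 0.95 · √(23/2) - 2.241
z_β = 0.95 · 3.391 - 2.241
z_β = 0.980

Power = Φ(z_β) = Φ(0.980) ≈ 0.837

Effect size d = 0.95 is large by Cohen's convention (0.2/0.5/0.8).

Threshold: power ≥ 0.80 is conventionally adequate.
Power ≈ 0.84 → the study is adequately powered (power ≥ 0.80).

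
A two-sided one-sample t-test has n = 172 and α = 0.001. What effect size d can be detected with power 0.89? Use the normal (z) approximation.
d ≈ 0.34

Minimum detectable effect (one-sample t-test, normal approximation):
d = (z_{α/2} + z_β) / √n
d = (3.291 + 1.227) / √172
d = 4.517 / 13.115
d ≈ 0.34

By Cohen's convention (0.2 small / 0.5 medium / 0.8 large): small effect.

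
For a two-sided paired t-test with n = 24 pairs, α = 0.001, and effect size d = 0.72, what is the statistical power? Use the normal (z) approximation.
Power ≈ 0.59

Power calculation (paired t-test, normal approximation):
z_β = d · √n - z_{α/2}
z_β = 0.72 · √24 - 3.291
z_β = 0.72 · 4.899 - 3.291
z_β = 0.237

Power = Φ(z_β) = Φ(0.237) ≈ 0.594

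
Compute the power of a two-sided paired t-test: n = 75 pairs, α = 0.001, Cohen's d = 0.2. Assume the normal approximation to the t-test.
Power ≈ 0.06

Power calculation (paired t-test, normal approximation):
z_β = d · √n - z_{α/2}
z_β = 0.2 · √75 - 3.291
z_β = 0.2 · 8.660 - 3.291
z_β = -1.558

Power = Φ(z_β) = Φ(-1.558) ≈ 0.060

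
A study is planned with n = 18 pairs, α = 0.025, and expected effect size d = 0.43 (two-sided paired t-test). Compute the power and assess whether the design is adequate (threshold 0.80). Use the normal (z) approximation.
Power ≈ 0.34; the study is underpowered (power < 0.80)

Power calculation (paired t-test, normal approximation):
z_β = d · √n - z_{α/2}
z_β = 0.43 · √18 - 2.241
z_β = 0.43 · 4.243 - 2.241
z_β = -0.417

Power = Φ(z_β) = Φ(-0.417) ≈ 0.338

Effect size d = 0.43 is small by Cohen's convention (0.2/0.5/0.8).

Threshold: power ≥ 0.80 is conventionally adequate.
Power ≈ 0.34 → the study is underpowered (power < 0.80).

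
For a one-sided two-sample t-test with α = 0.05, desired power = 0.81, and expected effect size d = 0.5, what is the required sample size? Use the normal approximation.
n = 51 per group

Sample size formula (two-sample t-test, normal approximation):
n = 2 · ((z_α + z_β) / d)²

z_α = 1.645 (for α = 0.05, one-sided)
z_β = 0.878 (for power = 0.81)
d = 0.5

n = 2 · ((1.645 + 0.878) / 0.5)²
n = 2 · (5.046)²
n ≈ 50.92
Round up to the next whole number: n = 51 per group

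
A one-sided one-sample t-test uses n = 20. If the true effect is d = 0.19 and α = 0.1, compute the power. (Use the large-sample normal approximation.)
Power ≈ 0.33

Power calculation (one-sample t-test, normal approximation):
z_β = d · √n - z_α
z_β = 0.19 · √20 - 1.282
z_β = 0.19 · 4.472 - 1.282
z_β = -0.432

Power = Φ(z_β) = Φ(-0.432) ≈ 0.333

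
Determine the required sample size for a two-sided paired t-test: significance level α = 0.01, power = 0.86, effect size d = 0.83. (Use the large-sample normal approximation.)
n = 20 pairs

Sample size formula (paired t-test, normal approximation):
n = ((z_{α/2} + z_β) / d)²

z_{α/2} = 2.576 (for α = 0.01, two-sided)
z_β = 1.080 (for power = 0.86)
d = 0.83

n = ((2.576 + 1.080) / 0.83)²
n = (4.405)²
n ≈ 19.40
Round up to the next whole number: n = 20 pairs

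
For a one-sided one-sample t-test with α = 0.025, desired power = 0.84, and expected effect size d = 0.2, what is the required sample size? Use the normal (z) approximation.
n = 219

Sample size formula (one-sample t-test, normal approximation):
n = ((z_α + z_β) / d)²

z_α = 1.960 (for α = 0.025, one-sided)
z_β = 0.994 (for power = 0.84)
d = 0.2

n = ((1.960 + 0.994) / 0.2)²
n = (14.770)²
n ≈ 218.15
Round up to the next whole number: n = 219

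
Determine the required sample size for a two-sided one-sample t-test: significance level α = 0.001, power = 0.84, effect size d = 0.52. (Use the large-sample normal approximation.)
n = 68

Sample size formula (one-sample t-test, normal approximation):
n = ((z_{α/2} + z_β) / d)²

z_{α/2} = 3.291 (for α = 0.001, two-sided)
z_β = 0.994 (for power = 0.84)
d = 0.52

n = ((3.291 + 0.994) / 0.52)²
n = (8.240)²
n ≈ 67.90
Round up to the next whole number: n = 68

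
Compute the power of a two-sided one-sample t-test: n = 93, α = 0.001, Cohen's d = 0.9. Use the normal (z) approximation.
Power ≈ 1.00

Power calculation (one-sample t-test, normal approximation):
z_β = d · √n - z_{α/2}
z_β = 0.9 · √93 - 3.291
z_β = 0.9 · 9.644 - 3.291
z_β = 5.389

Power = Φ(z_β) = Φ(5.389) ≈ 1.000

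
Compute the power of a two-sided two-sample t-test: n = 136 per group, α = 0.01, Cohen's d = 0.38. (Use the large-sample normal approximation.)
Power ≈ 0.71

Power calculation (two-sample t-test, normal approximation):
z_β = d · √(n/2) - z_{α/2}
z_β = 0.38 · √(136/2) - 2.576
z_β = 0.38 · 8.246 - 2.576
z_β = 0.558

Power = Φ(z_β) = Φ(0.558) ≈ 0.711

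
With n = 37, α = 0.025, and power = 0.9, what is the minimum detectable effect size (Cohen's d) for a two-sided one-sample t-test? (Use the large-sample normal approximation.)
d ≈ 0.58

Minimum detectable effect (one-sample t-test, normal approximation):
d = (z_{α/2} + z_β) / √n
d = (2.241 + 1.282) / √37
d = 3.523 / 6.083
d ≈ 0.58

By Cohen's convention (0.2 small / 0.5 medium / 0.8 large): medium effect.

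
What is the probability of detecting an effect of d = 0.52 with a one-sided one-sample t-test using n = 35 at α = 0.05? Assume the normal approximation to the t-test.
Power ≈ 0.92

Power calculation (one-sample t-test, normal approximation):
z_β = d · √n - z_α
z_β = 0.52 · √35 - 1.645
z_β = 0.52 · 5.916 - 1.645
z_β = 1.432

Power = Φ(z_β) = Φ(1.432) ≈ 0.924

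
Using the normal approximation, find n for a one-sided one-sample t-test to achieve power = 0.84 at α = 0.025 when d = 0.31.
n = 91

Sample size formula (one-sample t-test, normal approximation):
n = ((z_α + z_β) / d)²

z_α = 1.960 (for α = 0.025, one-sided)
z_β = 0.994 (for power = 0.84)
d = 0.31

n = ((1.960 + 0.994) / 0.31)²
n = (9.529)²
n ≈ 90.80
Round up to the next whole number: n = 91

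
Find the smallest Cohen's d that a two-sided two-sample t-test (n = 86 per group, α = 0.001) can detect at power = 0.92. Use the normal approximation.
d ≈ 0.72

Minimum detectable effect (two-sample t-test, normal approximation):
d = (z_{α/2} + z_β) / √(n/2)
d = (3.291 + 1.405) / √(86/2)
d = 4.696 / 6.557
d ≈ 0.72

By Cohen's convention (0.2 small / 0.5 medium / 0.8 large): medium effect.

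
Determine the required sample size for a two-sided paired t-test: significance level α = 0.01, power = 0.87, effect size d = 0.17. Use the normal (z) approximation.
n = 475 pairs

Sample size formula (paired t-test, normal approximation):
n = ((z_{α/2} + z_β) / d)²

z_{α/2} = 2.576 (for α = 0.01, two-sided)
z_β = 1.126 (for power = 0.87)
d = 0.17

n = ((2.576 + 1.126) / 0.17)²
n = (21.776)²
n ≈ 474.19
Round up to the next whole number: n = 475 pairs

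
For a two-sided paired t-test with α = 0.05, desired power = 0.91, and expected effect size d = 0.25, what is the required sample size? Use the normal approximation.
n = 175 pairs

Sample size formula (paired t-test, normal approximation):
n = ((z_{α/2} + z_β) / d)²

z_{α/2} = 1.960 (for α = 0.05, two-sided)
z_β = 1.341 (for power = 0.91)
d = 0.25

n = ((1.960 + 1.341) / 0.25)²
n = (13.204)²
n ≈ 174.35
Round up to the next whole number: n = 175 pairs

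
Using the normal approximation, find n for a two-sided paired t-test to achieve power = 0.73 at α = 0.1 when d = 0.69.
n = 11 pairs

Sample size formula (paired t-test, normal approximation):
n = ((z_{α/2} + z_β) / d)²

z_{α/2} = 1.645 (for α = 0.1, two-sided)
z_β = 0.613 (for power = 0.73)
d = 0.69

n = ((1.645 + 0.613) / 0.69)²
n = (3.272)²
n ≈ 10.71
Round up to the next whole number: n = 11 pairs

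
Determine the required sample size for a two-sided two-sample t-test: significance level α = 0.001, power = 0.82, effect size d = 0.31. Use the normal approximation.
n = 369 per group

Sample size formula (two-sample t-test, normal approximation):
n = 2 · ((z_{α/2} + z_β) / d)²

z_{α/2} = 3.291 (for α = 0.001, two-sided)
z_β = 0.915 (for power = 0.82)
d = 0.31

n = 2 · ((3.291 + 0.915) / 0.31)²
n = 2 · (13.568)²
n ≈ 368.18
Round up to the next whole number: n = 369 per group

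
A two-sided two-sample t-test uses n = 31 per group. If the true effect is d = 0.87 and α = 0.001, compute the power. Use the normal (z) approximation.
Power ≈ 0.55

Power calculation (two-sample t-test, normal approximation):
z_β = d · √(n/2) - z_{α/2}
z_β = 0.87 · √(31/2) - 3.291
z_β = 0.87 · 3.937 - 3.291
z_β = 0.135

Power = Φ(z_β) = Φ(0.135) ≈ 0.554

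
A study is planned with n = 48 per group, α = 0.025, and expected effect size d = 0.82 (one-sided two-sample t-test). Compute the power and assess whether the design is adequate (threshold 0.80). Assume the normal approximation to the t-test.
Power ≈ 0.98; the study is adequately powered (power ≥ 0.80)

Power calculation (two-sample t-test, normal approximation):
z_β = d · √(n/2) - z_α
z_β = 0.82 · √(48/2) - 1.960
z_β = 0.82 · 4.899 - 1.960
z_β = 2.057

Power = Φ(z_β) = Φ(2.057) ≈ 0.980

Effect size d = 0.82 is large by Cohen's convention (0.2/0.5/0.8).

Threshold: power ≥ 0.80 is conventionally adequate.
Power ≈ 0.98 → the study is adequately powered (power ≥ 0.80).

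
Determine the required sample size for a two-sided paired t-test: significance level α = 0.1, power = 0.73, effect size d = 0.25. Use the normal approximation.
n = 82 pairs

Sample size formula (paired t-test, normal approximation):
n = ((z_{α/2} + z_β) / d)²

z_{α/2} = 1.645 (for α = 0.1, two-sided)
z_β = 0.613 (for power = 0.73)
d = 0.25

n = ((1.645 + 0.613) / 0.25)²
n = (9.032)²
n ≈ 81.58
Round up to the next whole number: n = 82 pairs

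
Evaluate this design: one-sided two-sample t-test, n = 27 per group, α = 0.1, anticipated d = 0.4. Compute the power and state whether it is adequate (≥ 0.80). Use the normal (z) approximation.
Power ≈ 0.57; the study is underpowered (power < 0.80)

Power calculation (two-sample t-test, normal approximation):
z_β = d · √(n/2) - z_α
z_β = 0.4 · √(27/2) - 1.282
z_β = 0.4 · 3.674 - 1.282
z_β = 0.188

Power = Φ(z_β) = Φ(0.188) ≈ 0.575

Effect size d = 0.4 is small by Cohen's convention (0.2/0.5/0.8).

Threshold: power ≥ 0.80 is conventionally adequate.
Power ≈ 0.57 → the study is underpowered (power < 0.80).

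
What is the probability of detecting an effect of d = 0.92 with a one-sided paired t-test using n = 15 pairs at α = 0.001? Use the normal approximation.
Power ≈ 0.68

Power calculation (paired t-test, normal approximation):
z_β = d · √n - z_α
z_β = 0.92 · √15 - 3.090
z_β = 0.92 · 3.873 - 3.090
z_β = 0.473

Power = Φ(z_β) = Φ(0.473) ≈ 0.682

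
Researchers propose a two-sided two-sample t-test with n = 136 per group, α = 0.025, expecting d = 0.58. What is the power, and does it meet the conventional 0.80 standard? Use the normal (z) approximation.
Power ≈ 0.99; the study is adequately powered (power ≥ 0.80)

Power calculation (two-sample t-test, normal approximation):
z_β = d · √(n/2) - z_{α/2}
z_β = 0.58 · √(136/2) - 2.241
z_β = 0.58 · 8.246 - 2.241
z_β = 2.541

Power = Φ(z_β) = Φ(2.541) ≈ 0.994

Effect size d = 0.58 is medium by Cohen's convention (0.2/0.5/0.8).

Threshold: power ≥ 0.80 is conventionally adequate.
Power ≈ 0.99 → the study is adequately powered (power ≥ 0.80).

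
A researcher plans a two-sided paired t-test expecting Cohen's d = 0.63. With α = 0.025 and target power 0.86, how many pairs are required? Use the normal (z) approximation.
n = 28 pairs

Sample size formula (paired t-test, normal approximation):
n = ((z_{α/2} + z_β) / d)²

z_{α/2} = 2.241 (for α = 0.025, two-sided)
z_β = 1.080 (for power = 0.86)
d = 0.63

n = ((2.241 + 1.080) / 0.63)²
n = (5.271)²
n ≈ 27.78
Round up to the next whole number: n = 28 pairs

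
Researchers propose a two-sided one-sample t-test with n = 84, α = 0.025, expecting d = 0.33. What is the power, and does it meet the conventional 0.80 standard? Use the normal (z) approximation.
Power ≈ 0.78; the study is underpowered (power < 0.80)

Power calculation (one-sample t-test, normal approximation):
z_β = d · √n - z_{α/2}
z_β = 0.33 · √84 - 2.241
z_β = 0.33 · 9.165 - 2.241
z_β = 0.783

Power = Φ(z_β) = Φ(0.783) ≈ 0.783

Effect size d = 0.33 is small by Cohen's convention (0.2/0.5/0.8).

Threshold: power ≥ 0.80 is conventionally adequate.
Power ≈ 0.78 → the study is underpowered (power < 0.80).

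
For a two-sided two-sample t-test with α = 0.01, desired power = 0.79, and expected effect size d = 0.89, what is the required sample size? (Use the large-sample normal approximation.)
n = 29 per group

Sample size formula (two-sample t-test, normal approximation):
n = 2 · ((z_{α/2} + z_β) / d)²

z_{α/2} = 2.576 (for α = 0.01, two-sided)
z_β = 0.806 (for power = 0.79)
d = 0.89

n = 2 · ((2.576 + 0.806) / 0.89)²
n = 2 · (3.800)²
n ≈ 28.88
Round up to the next whole number: n = 29 per group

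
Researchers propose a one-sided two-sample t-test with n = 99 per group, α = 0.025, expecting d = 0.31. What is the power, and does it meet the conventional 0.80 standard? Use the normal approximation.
Power ≈ 0.59; the study is underpowered (power < 0.80)

Power calculation (two-sample t-test, normal approximation):
z_β = d · √(n/2) - z_α
z_β = 0.31 · √(99/2) - 1.960
z_β = 0.31 · 7.036 - 1.960
z_β = 0.221

Power = Φ(z_β) = Φ(0.221) ≈ 0.587

Effect size d = 0.31 is small by Cohen's convention (0.2/0.5/0.8).

Threshold: power ≥ 0.80 is conventionally adequate.
Power ≈ 0.59 → the study is underpowered (power < 0.80).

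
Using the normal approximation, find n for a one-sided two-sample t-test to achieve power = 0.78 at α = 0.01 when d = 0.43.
n = 104 per group

Sample size formula (two-sample t-test, normal approximation):
n = 2 · ((z_α + z_β) / d)²

z_α = 2.326 (for α = 0.01, one-sided)
z_β = 0.772 (for power = 0.78)
d = 0.43

n = 2 · ((2.326 + 0.772) / 0.43)²
n = 2 · (7.205)²
n ≈ 103.82
Round up to the next whole number: n = 104 per group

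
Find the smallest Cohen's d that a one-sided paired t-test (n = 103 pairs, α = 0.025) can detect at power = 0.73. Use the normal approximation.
d ≈ 0.25

Minimum detectable effect (paired t-test, normal approximation):
d = (z_α + z_β) / √n
d = (1.960 + 0.613) / √103
d = 2.573 / 10.149
d ≈ 0.25

By Cohen's convention (0.2 small / 0.5 medium / 0.8 large): small effect.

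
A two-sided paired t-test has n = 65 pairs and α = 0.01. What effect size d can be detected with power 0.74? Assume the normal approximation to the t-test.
d ≈ 0.40

Minimum detectable effect (paired t-test, normal approximation):
d = (z_{α/2} + z_β) / √n
d = (2.576 + 0.643) / √65
d = 3.219 / 8.062
d ≈ 0.40

By Cohen's convention (0.2 small / 0.5 medium / 0.8 large): small effect.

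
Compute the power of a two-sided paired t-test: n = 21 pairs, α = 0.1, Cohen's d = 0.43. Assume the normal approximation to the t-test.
Power ≈ 0.63

Power calculation (paired t-test, normal approximation):
z_β = d · √n - z_{α/2}
z_β = 0.43 · √21 - 1.645
z_β = 0.43 · 4.583 - 1.645
z_β = 0.326

Power = Φ(z_β) = Φ(0.326) ≈ 0.628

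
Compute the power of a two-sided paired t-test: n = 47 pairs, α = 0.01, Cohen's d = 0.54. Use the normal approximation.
Power ≈ 0.87

Power calculation (paired t-test, normal approximation):
z_β = d · √n - z_{α/2}
z_β = 0.54 · √47 - 2.576
z_β = 0.54 · 6.856 - 2.576
z_β = 1.126

Power = Φ(z_β) = Φ(1.126) ≈ 0.870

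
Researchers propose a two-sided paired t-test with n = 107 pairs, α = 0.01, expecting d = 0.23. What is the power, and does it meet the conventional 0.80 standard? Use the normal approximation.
Power ≈ 0.42; the study is underpowered (power < 0.80)

Power calculation (paired t-test, normal approximation):
z_β = d · √n - z_{α/2}
z_β = 0.23 · √107 - 2.576
z_β = 0.23 · 10.344 - 2.576
z_β = -0.197

Power = Φ(z_β) = Φ(-0.197) ≈ 0.422

Effect size d = 0.23 is small by Cohen's convention (0.2/0.5/0.8).

Threshold: power ≥ 0.80 is conventionally adequate.
Power ≈ 0.42 → the study is underpowered (power < 0.80).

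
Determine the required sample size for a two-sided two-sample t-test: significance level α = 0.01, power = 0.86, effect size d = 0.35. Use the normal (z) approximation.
n = 219 per group

Sample size formula (two-sample t-test, normal approximation):
n = 2 · ((z_{α/2} + z_β) / d)²

z_{α/2} = 2.576 (for α = 0.01, two-sided)
z_β = 1.080 (for power = 0.86)
d = 0.35

n = 2 · ((2.576 + 1.080) / 0.35)²
n = 2 · (10.446)²
n ≈ 218.24
Round up to the next whole number: n = 219 per group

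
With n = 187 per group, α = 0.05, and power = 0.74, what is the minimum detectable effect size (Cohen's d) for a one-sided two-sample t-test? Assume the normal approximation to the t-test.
d ≈ 0.24

Minimum detectable effect (two-sample t-test, normal approximation):
d = (z_α + z_β) / √(n/2)
d = (1.645 + 0.643) / √(187/2)
d = 2.288 / 9.670
d ≈ 0.24

By Cohen's convention (0.2 small / 0.5 medium / 0.8 large): small effect.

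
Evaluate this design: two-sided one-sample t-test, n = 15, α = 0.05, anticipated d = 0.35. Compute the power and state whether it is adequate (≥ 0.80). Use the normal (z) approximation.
Power ≈ 0.27; the study is underpowered (power < 0.80)

Power calculation (one-sample t-test, normal approximation):
z_β = d · √n - z_{α/2}
z_β = 0.35 · √15 - 1.960
z_β = 0.35 · 3.873 - 1.960
z_β = -0.604

Power = Φ(z_β) = Φ(-0.604) ≈ 0.273

Effect size d = 0.35 is small by Cohen's convention (0.2/0.5/0.8).

Threshold: power ≥ 0.80 is conventionally adequate.
Power ≈ 0.27 → the study is underpowered (power < 0.80).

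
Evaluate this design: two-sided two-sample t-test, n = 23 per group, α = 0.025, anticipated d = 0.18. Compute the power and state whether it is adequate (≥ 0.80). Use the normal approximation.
Power ≈ 0.05; the study is underpowered (power < 0.80)

Power calculation (two-sample t-test, normal approximation):
z_β = d · √(n/2) - z_{α/2}
z_β = 0.18 · √(23/2) - 2.241
z_β = 0.18 · 3.391 - 2.241
z_β = -1.631

Power = Φ(z_β) = Φ(-1.631) ≈ 0.051

Effect size d = 0.18 is very small by Cohen's convention (0.2/0.5/0.8).

Threshold: power ≥ 0.80 is conventionally adequate.
Power ≈ 0.05 → the study is underpowered (power < 0.80).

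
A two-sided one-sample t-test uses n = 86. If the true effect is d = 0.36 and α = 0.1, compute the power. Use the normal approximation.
Power ≈ 0.95

Power calculation (one-sample t-test, normal approximation):
z_β = d · √n - z_{α/2}
z_β = 0.36 · √86 - 1.645
z_β = 0.36 · 9.274 - 1.645
z_β = 1.694

Power = Φ(z_β) = Φ(1.694) ≈ 0.955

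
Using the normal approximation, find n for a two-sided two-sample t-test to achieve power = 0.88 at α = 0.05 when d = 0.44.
n = 102 per group

Sample size formula (two-sample t-test, normal approximation):
n = 2 · ((z_{α/2} + z_β) / d)²

z_{α/2} = 1.960 (for α = 0.05, two-sided)
z_β = 1.175 (for power = 0.88)
d = 0.44

n = 2 · ((1.960 + 1.175) / 0.44)²
n = 2 · (7.125)²
n ≈ 101.53
Round up to the next whole number: n = 102 per group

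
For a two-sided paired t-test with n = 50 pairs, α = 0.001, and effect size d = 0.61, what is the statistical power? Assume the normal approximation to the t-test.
Power ≈ 0.85

Power calculation (paired t-test, normal approximation):
z_β = d · √n - z_{α/2}
z_β = 0.61 · √50 - 3.291
z_β = 0.61 · 7.071 - 3.291
z_β = 1.023

Power = Φ(z_β) = Φ(1.023) ≈ 0.847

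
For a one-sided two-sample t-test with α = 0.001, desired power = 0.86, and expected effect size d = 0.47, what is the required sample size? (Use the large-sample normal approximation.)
n = 158 per group

Sample size formula (two-sample t-test, normal approximation):
n = 2 · ((z_α + z_β) / d)²

z_α = 3.090 (for α = 0.001, one-sided)
z_β = 1.080 (for power = 0.86)
d = 0.47

n = 2 · ((3.090 + 1.080) / 0.47)²
n = 2 · (8.872)²
n ≈ 157.42
Round up to the next whole number: n = 158 per group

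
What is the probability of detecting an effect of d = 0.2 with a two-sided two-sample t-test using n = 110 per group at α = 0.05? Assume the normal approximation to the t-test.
Power ≈ 0.32

Power calculation (two-sample t-test, normal approximation):
z_β = d · √(n/2) - z_{α/2}
z_β = 0.2 · √(110/2) - 1.960
z_β = 0.2 · 7.416 - 1.960
z_β = -0.477

Power = Φ(z_β) = Φ(-0.477) ≈ 0.317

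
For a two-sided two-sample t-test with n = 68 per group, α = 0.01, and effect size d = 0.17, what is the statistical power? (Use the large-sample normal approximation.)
Power ≈ 0.06

Power calculation (two-sample t-test, normal approximation):
z_β = d · √(n/2) - z_{α/2}
z_β = 0.17 · √(68/2) - 2.576
z_β = 0.17 · 5.831 - 2.576
z_β = -1.585

Power = Φ(z_β) = Φ(-1.585) ≈ 0.057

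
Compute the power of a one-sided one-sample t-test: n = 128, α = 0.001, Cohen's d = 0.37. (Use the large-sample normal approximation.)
Power ≈ 0.86

Power calculation (one-sample t-test, normal approximation):
z_β = d · √n - z_α
z_β = 0.37 · √128 - 3.090
z_β = 0.37 · 11.314 - 3.090
z_β = 1.096

Power = Φ(z_β) = Φ(1.096) ≈ 0.863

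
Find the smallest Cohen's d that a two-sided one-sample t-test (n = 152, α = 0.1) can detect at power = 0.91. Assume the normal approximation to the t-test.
d ≈ 0.24

Minimum detectable effect (one-sample t-test, normal approximation):
d = (z_{α/2} + z_β) / √n
d = (1.645 + 1.341) / √152
d = 2.986 / 12.329
d ≈ 0.24

By Cohen's convention (0.2 small / 0.5 medium / 0.8 large): small effect.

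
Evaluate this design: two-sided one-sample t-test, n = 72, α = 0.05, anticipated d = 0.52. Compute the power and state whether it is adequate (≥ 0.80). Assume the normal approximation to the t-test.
Power ≈ 0.99; the study is adequately powered (power ≥ 0.80)

Power calculation (one-sample t-test, normal approximation):
z_β = d · √n - z_{α/2}
z_β = 0.52 · √72 - 1.960
z_β = 0.52 · 8.485 - 1.960
z_β = 2.452

Power = Φ(z_β) = Φ(2.452) ≈ 0.993

Effect size d = 0.52 is medium by Cohen's convention (0.2/0.5/0.8).

Threshold: power ≥ 0.80 is conventionally adequate.
Power ≈ 0.99 → the study is adequately powered (power ≥ 0.80).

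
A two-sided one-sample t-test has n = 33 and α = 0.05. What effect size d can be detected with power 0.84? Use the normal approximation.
d ≈ 0.51

Minimum detectable effect (one-sample t-test, normal approximation):
d = (z_{α/2} + z_β) / √n
d = (1.960 + 0.994) / √33
d = 2.954 / 5.745
d ≈ 0.51

By Cohen's convention (0.2 small / 0.5 medium / 0.8 large): medium effect.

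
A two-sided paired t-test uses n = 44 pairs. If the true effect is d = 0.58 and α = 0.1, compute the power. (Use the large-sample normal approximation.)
Power ≈ 0.99

Power calculation (paired t-test, normal approximation):
z_β = d · √n - z_{α/2}
z_β = 0.58 · √44 - 1.645
z_β = 0.58 · 6.633 - 1.645
z_β = 2.202

Power = Φ(z_β) = Φ(2.202) ≈ 0.986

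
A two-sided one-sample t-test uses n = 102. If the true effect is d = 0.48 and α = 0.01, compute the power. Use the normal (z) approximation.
Power ≈ 0.99

Power calculation (one-sample t-test, normal approximation):
z_β = d · √n - z_{α/2}
z_β = 0.48 · √102 - 2.576
z_β = 0.48 · 10.100 - 2.576
z_β = 2.272

Power = Φ(z_β) = Φ(2.272) ≈ 0.988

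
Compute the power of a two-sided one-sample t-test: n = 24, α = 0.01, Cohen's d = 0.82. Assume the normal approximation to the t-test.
Power ≈ 0.93

Power calculation (one-sample t-test, normal approximation):
z_β = d · √n - z_{α/2}
z_β = 0.82 · √24 - 2.576
z_β = 0.82 · 4.899 - 2.576
z_β = 1.441

Power = Φ(z_β) = Φ(1.441) ≈ 0.925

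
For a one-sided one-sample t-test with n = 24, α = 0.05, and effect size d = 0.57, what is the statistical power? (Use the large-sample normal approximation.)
Power ≈ 0.87

Power calculation (one-sample t-test, normal approximation):
z_β = d · √n - z_α
z_β = 0.57 · √24 - 1.645
z_β = 0.57 · 4.899 - 1.645
z_β = 1.148

Power = Φ(z_β) = Φ(1.148) ≈ 0.874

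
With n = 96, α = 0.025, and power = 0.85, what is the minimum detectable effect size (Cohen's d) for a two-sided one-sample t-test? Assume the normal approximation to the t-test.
d ≈ 0.33

Minimum detectable effect (one-sample t-test, normal approximation):
d = (z_{α/2} + z_β) / √n
d = (2.241 + 1.036) / √96
d = 3.278 / 9.798
d ≈ 0.33

By Cohen's convention (0.2 small / 0.5 medium / 0.8 large): small effect.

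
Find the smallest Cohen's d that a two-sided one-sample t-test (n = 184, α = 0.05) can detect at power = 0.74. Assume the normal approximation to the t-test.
d ≈ 0.19

Minimum detectable effect (one-sample t-test, normal approximation):
d = (z_{α/2} + z_β) / √n
d = (1.960 + 0.643) / √184
d = 2.603 / 13.565
d ≈ 0.19

By Cohen's convention (0.2 small / 0.5 medium / 0.8 large): very small effect.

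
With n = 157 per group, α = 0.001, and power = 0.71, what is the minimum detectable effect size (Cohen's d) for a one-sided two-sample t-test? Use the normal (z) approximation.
d ≈ 0.41

Minimum detectable effect (two-sample t-test, normal approximation):
d = (z_α + z_β) / √(n/2)
d = (3.090 + 0.553) / √(157/2)
d = 3.644 / 8.860
d ≈ 0.41

By Cohen's convention (0.2 small / 0.5 medium / 0.8 large): small effect.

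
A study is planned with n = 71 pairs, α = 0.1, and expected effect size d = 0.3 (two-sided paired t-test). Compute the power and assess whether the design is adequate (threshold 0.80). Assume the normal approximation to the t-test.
Power ≈ 0.81; the study is adequately powered (power ≥ 0.80)

Power calculation (paired t-test, normal approximation):
z_β = d · √n - z_{α/2}
z_β = 0.3 · √71 - 1.645
z_β = 0.3 · 8.426 - 1.645
z_β = 0.883

Power = Φ(z_β) = Φ(0.883) ≈ 0.811

Effect size d = 0.3 is small by Cohen's convention (0.2/0.5/0.8).

Threshold: power ≥ 0.80 is conventionally adequate.
Power ≈ 0.81 → the study is adequately powered (power ≥ 0.80).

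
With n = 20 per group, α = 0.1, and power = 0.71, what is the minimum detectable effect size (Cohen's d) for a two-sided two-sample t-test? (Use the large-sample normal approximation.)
d ≈ 0.70

Minimum detectable effect (two-sample t-test, normal approximation):
d = (z_{α/2} + z_β) / √(n/2)
d = (1.645 + 0.553) / √(20/2)
d = 2.198 / 3.162
d ≈ 0.70

By Cohen's convention (0.2 small / 0.5 medium / 0.8 large): medium effect.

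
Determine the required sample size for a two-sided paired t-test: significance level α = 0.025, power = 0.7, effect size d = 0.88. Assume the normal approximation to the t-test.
n = 10 pairs

Sample size formula (paired t-test, normal approximation):
n = ((z_{α/2} + z_β) / d)²

z_{α/2} = 2.241 (for α = 0.025, two-sided)
z_β = 0.524 (for power = 0.7)
d = 0.88

n = ((2.241 + 0.524) / 0.88)²
n = (3.142)²
n ≈ 9.87
Round up to the next whole number: n = 10 pairs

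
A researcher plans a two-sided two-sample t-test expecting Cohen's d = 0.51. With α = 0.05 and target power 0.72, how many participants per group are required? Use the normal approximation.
n = 50 per group

Sample size formula (two-sample t-test, normal approximation):
n = 2 · ((z_{α/2} + z_β) / d)²

z_{α/2} = 1.960 (for α = 0.05, two-sided)
z_β = 0.583 (for power = 0.72)
d = 0.51

n = 2 · ((1.960 + 0.583) / 0.51)²
n = 2 · (4.986)²
n ≈ 49.72
Round up to the next whole number: n = 50 per group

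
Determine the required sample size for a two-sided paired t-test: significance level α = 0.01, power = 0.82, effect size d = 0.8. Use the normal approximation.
n = 20 pairs

Sample size formula (paired t-test, normal approximation):
n = ((z_{α/2} + z_β) / d)²

z_{α/2} = 2.576 (for α = 0.01, two-sided)
z_β = 0.915 (for power = 0.82)
d = 0.8

n = ((2.576 + 0.915) / 0.8)²
n = (4.364)²
n ≈ 19.04
Round up to the next whole number: n = 20 pairs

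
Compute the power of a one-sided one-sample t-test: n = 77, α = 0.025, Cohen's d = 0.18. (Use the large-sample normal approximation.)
Power ≈ 0.35

Power calculation (one-sample t-test, normal approximation):
z_β = d · √n - z_α
z_β = 0.18 · √77 - 1.960
z_β = 0.18 · 8.775 - 1.960
z_β = -0.380

Power = Φ(z_β) = Φ(-0.380) ≈ 0.352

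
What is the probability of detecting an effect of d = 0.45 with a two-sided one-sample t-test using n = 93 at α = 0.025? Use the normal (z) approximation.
Power ≈ 0.98

Power calculation (one-sample t-test, normal approximation):
z_β = d · √n - z_{α/2}
z_β = 0.45 · √93 - 2.241
z_β = 0.45 · 9.644 - 2.241
z_β = 2.098

Power = Φ(z_β) = Φ(2.098) ≈ 0.982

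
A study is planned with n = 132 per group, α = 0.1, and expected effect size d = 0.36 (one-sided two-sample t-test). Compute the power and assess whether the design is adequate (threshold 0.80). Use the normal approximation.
Power ≈ 0.95; the study is adequately powered (power ≥ 0.80)

Power calculation (two-sample t-test, normal approximation):
z_β = d · √(n/2) - z_α
z_β = 0.36 · √(132/2) - 1.282
z_β = 0.36 · 8.124 - 1.282
z_β = 1.643

Power = Φ(z_β) = Φ(1.643) ≈ 0.950

Effect size d = 0.36 is small by Cohen's convention (0.2/0.5/0.8).

Threshold: power ≥ 0.80 is conventionally adequate.
Power ≈ 0.95 → the study is adequately powered (power ≥ 0.80).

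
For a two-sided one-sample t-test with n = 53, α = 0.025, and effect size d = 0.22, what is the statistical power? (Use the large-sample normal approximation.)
Power ≈ 0.26

Power calculation (one-sample t-test, normal approximation):
z_β = d · √n - z_{α/2}
z_β = 0.22 · √53 - 2.241
z_β = 0.22 · 7.280 - 2.241
z_β = -0.640

Power = Φ(z_β) = Φ(-0.640) ≈ 0.261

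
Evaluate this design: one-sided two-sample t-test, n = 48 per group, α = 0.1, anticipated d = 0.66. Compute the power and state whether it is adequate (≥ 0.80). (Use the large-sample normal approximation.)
Power ≈ 0.97; the study is adequately powered (power ≥ 0.80)

Power calculation (two-sample t-test, normal approximation):
z_β = d · √(n/2) - z_α
z_β = 0.66 · √(48/2) - 1.282
z_β = 0.66 · 4.899 - 1.282
z_β = 1.952

Power = Φ(z_β) = Φ(1.952) ≈ 0.975

Effect size d = 0.66 is medium by Cohen's convention (0.2/0.5/0.8).

Threshold: power ≥ 0.80 is conventionally adequate.
Power ≈ 0.97 → the study is adequately powered (power ≥ 0.80).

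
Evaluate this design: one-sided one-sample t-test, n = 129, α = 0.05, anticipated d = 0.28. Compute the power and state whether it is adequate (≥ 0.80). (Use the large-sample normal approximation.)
Power ≈ 0.94; the study is adequately powered (power ≥ 0.80)

Power calculation (one-sample t-test, normal approximation):
z_β = d · √n - z_α
z_β = 0.28 · √129 - 1.645
z_β = 0.28 · 11.358 - 1.645
z_β = 1.535

Power = Φ(z_β) = Φ(1.535) ≈ 0.938

Effect size d = 0.28 is small by Cohen's convention (0.2/0.5/0.8).

Threshold: power ≥ 0.80 is conventionally adequate.
Power ≈ 0.94 → the study is adequately powered (power ≥ 0.80).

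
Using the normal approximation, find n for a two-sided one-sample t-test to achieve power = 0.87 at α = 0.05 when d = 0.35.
n = 78

Sample size formula (one-sample t-test, normal approximation):
n = ((z_{α/2} + z_β) / d)²

z_{α/2} = 1.960 (for α = 0.05, two-sided)
z_β = 1.126 (for power = 0.87)
d = 0.35

n = ((1.960 + 1.126) / 0.35)²
n = (8.817)²
n ≈ 77.74
Round up to the next whole number: n = 78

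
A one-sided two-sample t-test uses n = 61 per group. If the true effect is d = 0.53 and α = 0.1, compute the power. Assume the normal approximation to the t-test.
Power ≈ 0.95

Power calculation (two-sample t-test, normal approximation):
z_β = d · √(n/2) - z_α
z_β = 0.53 · √(61/2) - 1.282
z_β = 0.53 · 5.523 - 1.282
z_β = 1.645

Power = Φ(z_β) = Φ(1.645) ≈ 0.950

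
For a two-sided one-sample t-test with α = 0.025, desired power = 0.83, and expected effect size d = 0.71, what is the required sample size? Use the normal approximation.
n = 21

Sample size formula (one-sample t-test, normal approximation):
n = ((z_{α/2} + z_β) / d)²

z_{α/2} = 2.241 (for α = 0.025, two-sided)
z_β = 0.954 (for power = 0.83)
d = 0.71

n = ((2.241 + 0.954) / 0.71)²
n = (4.500)²
n ≈ 20.25
Round up to the next whole number: n = 21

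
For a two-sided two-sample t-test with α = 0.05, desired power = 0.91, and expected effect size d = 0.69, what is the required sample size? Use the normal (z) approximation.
n = 46 per group

Sample size formula (two-sample t-test, normal approximation):
n = 2 · ((z_{α/2} + z_β) / d)²

z_{α/2} = 1.960 (for α = 0.05, two-sided)
z_β = 1.341 (for power = 0.91)
d = 0.69

n = 2 · ((1.960 + 1.341) / 0.69)²
n = 2 · (4.784)²
n ≈ 45.77
Round up to the next whole number: n = 46 per group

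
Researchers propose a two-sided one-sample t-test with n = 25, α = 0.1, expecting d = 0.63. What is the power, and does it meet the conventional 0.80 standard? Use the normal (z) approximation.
Power ≈ 0.93; the study is adequately powered (power ≥ 0.80)

Power calculation (one-sample t-test, normal approximation):
z_β = d · √n - z_{α/2}
z_β = 0.63 · √25 - 1.645
z_β = 0.63 · 5.000 - 1.645
z_β = 1.505

Power = Φ(z_β) = Φ(1.505) ≈ 0.934

Effect size d = 0.63 is medium by Cohen's convention (0.2/0.5/0.8).

Threshold: power ≥ 0.80 is conventionally adequate.
Power ≈ 0.93 → the study is adequately powered (power ≥ 0.80).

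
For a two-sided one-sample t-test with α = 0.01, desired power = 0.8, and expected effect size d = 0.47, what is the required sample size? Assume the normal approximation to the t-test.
n = 53

Sample size formula (one-sample t-test, normal approximation):
n = ((z_{α/2} + z_β) / d)²

z_{α/2} = 2.576 (for α = 0.01, two-sided)
z_β = 0.842 (for power = 0.8)
d = 0.47

n = ((2.576 + 0.842) / 0.47)²
n = (7.272)²
n ≈ 52.88
Round up to the next whole number: n = 53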